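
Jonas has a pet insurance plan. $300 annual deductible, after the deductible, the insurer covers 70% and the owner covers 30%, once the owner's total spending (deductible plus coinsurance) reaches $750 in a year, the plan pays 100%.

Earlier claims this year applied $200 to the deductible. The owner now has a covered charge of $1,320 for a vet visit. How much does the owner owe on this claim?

$466

$200 of the $300 deductible is already met, leaving $100.
After the $100 deductible portion, $1,320 − $100 = $1,220 is subject to coinsurance.
Coinsurance: $1,220 × 30% = $366.
Owner responsibility before any cap: $100 + $366 = $466.
Cumulative spending $200 + $466 = $666 stays under the $750 maximum.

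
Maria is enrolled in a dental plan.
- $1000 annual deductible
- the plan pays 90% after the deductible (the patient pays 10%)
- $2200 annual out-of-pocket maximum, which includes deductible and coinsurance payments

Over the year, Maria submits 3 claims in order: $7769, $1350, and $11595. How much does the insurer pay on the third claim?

$11206.90

#1 ($7769): deductible takes $1000, $6769 remains; 10% of $6769 = $676.90. Patient pays $1676.90; OOP now $1676.90. Plan pays $7769 − $1676.90 = $6092.10.
#2 ($1350): deductible met; 10% of $1350 = $135. Patient pays $135; OOP now $1811.90. Insurer: $1350 − $135 = $1215.
#3 ($11595): deductible met; 10% of $11595 = $1159.50. Adding that to $1811.90 gives $2971.40, past the $2200 cap; patient pays only $2200 − $1811.90 = $388.10. Insurer: $11595 − $388.10 = $11206.90.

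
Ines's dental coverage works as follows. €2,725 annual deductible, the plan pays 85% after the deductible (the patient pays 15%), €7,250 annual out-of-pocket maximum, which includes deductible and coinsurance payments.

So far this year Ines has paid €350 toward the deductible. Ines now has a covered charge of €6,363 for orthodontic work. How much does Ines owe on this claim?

Deductible still to meet: €2,725 − €350 = €2,375.
The remaining €3,988 (= €6,363 − €2,375) moves to coinsurance.
Patient's 15% share of €3,988 is €598.20.
So the patient owes €2,375 + €598.20 = €2,973.20 before any cap.
Year-to-date out-of-pocket becomes €350 + €2,973.20 = €3,323.20, still under the €7,250 maximum, so no cap applies.

€2,973.20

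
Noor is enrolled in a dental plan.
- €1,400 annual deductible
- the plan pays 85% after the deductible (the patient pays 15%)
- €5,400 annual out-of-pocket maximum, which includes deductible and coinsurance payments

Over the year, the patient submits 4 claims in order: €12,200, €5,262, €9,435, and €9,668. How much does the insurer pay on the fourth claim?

#1 (€12,200): €1,400 to deductible, leaving €10,800; patient's 15% is €1,620. Patient owes €3,020 (running OOP €3,020). Plan pays €12,200 − €3,020 = €9,180.
#2 (€5,262): deductible met; 15% of €5,262 = €789.30. Cost to patient: €789.30. OOP to date €3,809.30. Plan pays €5,262 − €789.30 = €4,472.70.
#3 (€9,435): deductible already satisfied, so patient's share is 15% × €9,435 = €1,415.25. Cost to patient: €1,415.25. OOP to date €5,224.55. Plan pays €9,435 − €1,415.25 = €8,019.75.
#4 (€9,668): 15% coinsurance on €9,668 = €1,450.20. That would push OOP to €6,674.75, over the €5,400 cap, so patient pays €5,400 − €5,224.55 = €175.45. Plan pays €9,668 − €175.45 = €9,492.55.

€9,492.55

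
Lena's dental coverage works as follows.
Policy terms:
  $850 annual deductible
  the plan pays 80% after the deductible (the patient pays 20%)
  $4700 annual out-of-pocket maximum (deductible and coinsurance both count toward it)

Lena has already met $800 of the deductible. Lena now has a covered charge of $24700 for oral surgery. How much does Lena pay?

$3900

$800 of the $850 deductible is already met, leaving $50.
After the $50 deductible portion, $24700 − $50 = $24650 is subject to coinsurance.
Coinsurance: $24650 × 20% = $4930.
Patient responsibility before any cap: $50 + $4930 = $4980.
Adding $4980 to the $800 already spent would give $5780, which exceeds the $4700 cap; the patient pays just $4700 − $800 = $3900.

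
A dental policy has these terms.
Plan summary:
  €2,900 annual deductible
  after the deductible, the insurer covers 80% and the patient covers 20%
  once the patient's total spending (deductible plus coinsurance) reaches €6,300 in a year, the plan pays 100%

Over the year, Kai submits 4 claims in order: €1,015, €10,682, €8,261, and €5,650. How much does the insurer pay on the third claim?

Bill 1, €1,015: all of it applies to the deductible. Cost to patient: €1,015. OOP to date €1,015. Insurer: €1,015 − €1,015 = €0.
Bill 2, €10,682: €1,885 finishes the deductible; €8,797 goes to coinsurance; 20% of €8,797 = €1,759.40. Patient owes €3,644.40 (running OOP €4,659.40). Insurer: €10,682 − €3,644.40 = €7,037.60.
Bill 3, €8,261: deductible met; 20% of €8,261 = €1,652.20. Adding that to €4,659.40 gives €6,311.60, past the €6,300 cap; patient pays only €6,300 − €4,659.40 = €1,640.60. Plan pays €8,261 − €1,640.60 = €6,620.40.

€6,620.40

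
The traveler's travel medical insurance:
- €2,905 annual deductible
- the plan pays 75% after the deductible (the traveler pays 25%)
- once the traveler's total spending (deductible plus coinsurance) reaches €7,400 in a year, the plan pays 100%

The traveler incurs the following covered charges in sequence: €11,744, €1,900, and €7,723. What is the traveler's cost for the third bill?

€1,810.25

Bill 1, €11,744: €2,905 to deductible, leaving €8,839; 25% of €8,839 = €2,209.75. Cost to traveler: €5,114.75. OOP to date €5,114.75.
Bill 2, €1,900: deductible met; 25% of €1,900 = €475. Traveler owes €475 (running OOP €5,589.75).
Bill 3, €7,723: deductible already satisfied, so traveler's share is 25% × €7,723 = €1,930.75. Adding that to €5,589.75 gives €7,520.50, past the €7,400 cap; traveler pays only €7,400 − €5,589.75 = €1,810.25.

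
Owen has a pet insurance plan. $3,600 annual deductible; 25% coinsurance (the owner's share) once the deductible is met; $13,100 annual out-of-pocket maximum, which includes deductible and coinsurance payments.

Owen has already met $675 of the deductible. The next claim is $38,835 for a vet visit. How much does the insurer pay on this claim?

$26,932.50

Remaining deductible: $3,600 − $675 = $2,925.
That leaves $38,835 − $2,925 = $35,910 for coinsurance.
Coinsurance: $35,910 × 25% = $8,977.50.
Owner responsibility before any cap: $2,925 + $8,977.50 = $11,902.50.
Year-to-date out-of-pocket becomes $675 + $11,902.50 = $12,577.50, still under the $13,100 maximum, so no cap applies.
The plan picks up $38,835 − $11,902.50 = $26,932.50.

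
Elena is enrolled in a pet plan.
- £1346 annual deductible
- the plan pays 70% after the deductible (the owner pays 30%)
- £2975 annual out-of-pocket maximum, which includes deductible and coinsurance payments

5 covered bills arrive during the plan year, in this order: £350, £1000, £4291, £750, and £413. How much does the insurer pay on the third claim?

Bill 1, £350: fully absorbed by the deductible. Cost to owner: £350. OOP to date £350. Insurer: £350 − £350 = £0.
Bill 2, £1000: deductible takes £996, £4 remains; owner's 30% is £1.20. Owner pays £997.20; OOP now £1347.20. Insurer: £1000 − £997.20 = £2.80.
Bill 3, £4291: deductible already satisfied, so owner's share is 30% × £4291 = £1287.30. Owner owes £1287.30 (running OOP £2634.50). Plan pays £4291 − £1287.30 = £3003.70.

£3003.70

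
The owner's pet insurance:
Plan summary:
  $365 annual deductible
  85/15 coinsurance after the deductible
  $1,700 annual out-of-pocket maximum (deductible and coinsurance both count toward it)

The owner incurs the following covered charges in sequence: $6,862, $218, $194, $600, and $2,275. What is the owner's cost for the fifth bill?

$208.65

#1 ($6,862): deductible takes $365, $6,497 remains; owner's 15% is $974.55. Owner owes $1,339.55 (running OOP $1,339.55).
#2 ($218): deductible met; 15% of $218 = $32.70. Cost to owner: $32.70. OOP to date $1,372.25.
#3 ($194): deductible already satisfied, so owner's share is 15% × $194 = $29.10. Owner pays $29.10; OOP now $1,401.35.
#4 ($600): deductible met; 15% of $600 = $90. Owner pays $90; OOP now $1,491.35.
#5 ($2,275): 15% coinsurance on $2,275 = $341.25. That would push OOP to $1,832.60, over the $1,700 cap, so owner pays $1,700 − $1,491.35 = $208.65.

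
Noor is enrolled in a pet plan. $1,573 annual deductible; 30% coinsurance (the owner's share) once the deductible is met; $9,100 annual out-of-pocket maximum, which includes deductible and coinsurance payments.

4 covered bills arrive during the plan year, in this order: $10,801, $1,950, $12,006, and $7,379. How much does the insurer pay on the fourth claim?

#1 ($10,801): deductible takes $1,573, $9,228 remains; owner's 30% is $2,768.40. Owner pays $4,341.40; OOP now $4,341.40. Plan pays $10,801 − $4,341.40 = $6,459.60.
#2 ($1,950): 30% coinsurance on $1,950 = $585. Owner pays $585; OOP now $4,926.40. Plan pays $1,950 − $585 = $1,365.
#3 ($12,006): deductible already satisfied, so owner's share is 30% × $12,006 = $3,601.80. Owner owes $3,601.80 (running OOP $8,528.20). Insurer: $12,006 − $3,601.80 = $8,404.20.
#4 ($7,379): deductible already satisfied, so owner's share is 30% × $7,379 = $2,213.70. OOP would hit $10,741.90 > $9,100, so the cap limits the owner to $9,100 − $8,528.20 = $571.80. Plan pays $7,379 − $571.80 = $6,807.20.

$6,807.20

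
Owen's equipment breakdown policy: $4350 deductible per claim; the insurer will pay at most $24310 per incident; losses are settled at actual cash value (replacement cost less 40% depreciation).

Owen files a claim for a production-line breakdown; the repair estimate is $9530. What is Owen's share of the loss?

$8162

Depreciate 40%: the covered value is $9530 × 0.6 = $5718.
Subtract the deductible: $5718 − $4350 = $1368.
$1368 ≤ $24310, so the limit doesn't bind; insurer pays $1368.
The business owner bears the rest of the original loss: $9530 − $1368 = $8162.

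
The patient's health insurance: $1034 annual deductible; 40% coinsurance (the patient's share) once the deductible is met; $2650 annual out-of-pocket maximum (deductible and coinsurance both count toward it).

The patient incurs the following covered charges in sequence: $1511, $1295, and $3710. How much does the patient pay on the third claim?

$907.20

Claim 1 — $1511: $1034 finishes the deductible; $477 goes to coinsurance; coinsurance $477 × 40% = $190.80. Patient pays $1224.80; OOP now $1224.80.
Claim 2 — $1295: deductible met; 40% of $1295 = $518. Patient owes $518 (running OOP $1742.80).
Claim 3 — $3710: 40% coinsurance on $3710 = $1484. That would push OOP to $3226.80, over the $2650 cap, so patient pays $2650 − $1742.80 = $907.20.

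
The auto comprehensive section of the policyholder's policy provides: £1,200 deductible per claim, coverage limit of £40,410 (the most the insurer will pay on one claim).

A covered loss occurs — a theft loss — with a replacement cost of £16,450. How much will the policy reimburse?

Subtract the deductible: £16,450 − £1,200 = £15,250.
£15,250 ≤ £40,410, so the limit doesn't bind; insurer pays £15,250.

£15,250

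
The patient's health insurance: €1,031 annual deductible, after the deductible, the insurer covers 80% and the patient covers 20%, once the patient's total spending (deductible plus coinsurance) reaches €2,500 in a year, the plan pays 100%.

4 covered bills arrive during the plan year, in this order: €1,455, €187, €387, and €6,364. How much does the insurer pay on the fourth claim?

#1 (€1,455): €1,031 to deductible, leaving €424; 20% of €424 = €84.80. Patient pays €1,115.80; OOP now €1,115.80. Insurer: €1,455 − €1,115.80 = €339.20.
#2 (€187): deductible already satisfied, so patient's share is 20% × €187 = €37.40. Cost to patient: €37.40. OOP to date €1,153.20. Insurer: €187 − €37.40 = €149.60.
#3 (€387): 20% coinsurance on €387 = €77.40. Patient owes €77.40 (running OOP €1,230.60). Insurer: €387 − €77.40 = €309.60.
#4 (€6,364): deductible met; 20% of €6,364 = €1,272.80. OOP would hit €2,503.40 > €2,500, so the cap limits the patient to €2,500 − €1,230.60 = €1,269.40. Plan pays €6,364 − €1,269.40 = €5,094.60.

€5,094.60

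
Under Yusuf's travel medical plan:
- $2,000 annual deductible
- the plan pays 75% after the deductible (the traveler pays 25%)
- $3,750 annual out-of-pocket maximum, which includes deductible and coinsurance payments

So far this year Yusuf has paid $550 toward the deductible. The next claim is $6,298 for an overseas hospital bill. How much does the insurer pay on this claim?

Remaining deductible: $2,000 − $550 = $1,450.
After the $1,450 deductible portion, $6,298 − $1,450 = $4,848 is subject to coinsurance.
Traveler's 25% share of $4,848 is $1,212.
Traveler responsibility before any cap: $1,450 + $1,212 = $2,662.
Year-to-date out-of-pocket becomes $550 + $2,662 = $3,212, still under the $3,750 maximum, so no cap applies.
Insurer pays the balance: $6,298 − $2,662 = $3,636.

$3,636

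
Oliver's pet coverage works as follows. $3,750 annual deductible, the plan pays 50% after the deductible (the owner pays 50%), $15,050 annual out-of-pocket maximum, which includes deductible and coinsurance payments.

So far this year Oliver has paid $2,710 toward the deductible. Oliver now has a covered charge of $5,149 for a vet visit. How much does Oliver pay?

$3,094.50

Deductible still to meet: $3,750 − $2,710 = $1,040.
The remaining $4,109 (= $5,149 − $1,040) moves to coinsurance.
50% of $4,109 = $2,054.50 falls to the owner.
That puts the owner's cost at $1,040 + $2,054.50 = $3,094.50 before any cap.
Total out-of-pocket so far would be $2,710 + $3,094.50 = $5,804.50, below the $15,050 cap — no reduction.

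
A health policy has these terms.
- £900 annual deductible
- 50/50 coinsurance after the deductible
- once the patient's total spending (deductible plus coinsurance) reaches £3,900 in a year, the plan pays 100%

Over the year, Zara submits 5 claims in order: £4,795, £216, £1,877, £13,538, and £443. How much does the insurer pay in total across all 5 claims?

Bill 1, £4,795: £900 finishes the deductible; £3,895 goes to coinsurance; 50% of £3,895 = £1,947.50. Cost to patient: £2,847.50. OOP to date £2,847.50. Insurer: £4,795 − £2,847.50 = £1,947.50.
Bill 2, £216: deductible already satisfied, so patient's share is 50% × £216 = £108. Patient owes £108 (running OOP £2,955.50). Insurer: £216 − £108 = £108.
Bill 3, £1,877: deductible met; 50% of £1,877 = £938.50. Patient pays £938.50; OOP now £3,894. Plan pays £1,877 − £938.50 = £938.50.
Bill 4, £13,538: deductible met; 50% of £13,538 = £6,769. That would push OOP to £10,663, over the £3,900 cap, so patient pays £3,900 − £3,894 = £6. Plan pays £13,538 − £6 = £13,532.
Bill 5, £443: deductible met; 50% of £443 = £221.50. OOP would hit £4,121.50 > £3,900, so the cap limits the patient to £3,900 − £3,900 = £0. Plan pays £443 − £0 = £443.
Insurer total = bills − patient's total = £20,869 − £3,900 = £16,969.

£16,969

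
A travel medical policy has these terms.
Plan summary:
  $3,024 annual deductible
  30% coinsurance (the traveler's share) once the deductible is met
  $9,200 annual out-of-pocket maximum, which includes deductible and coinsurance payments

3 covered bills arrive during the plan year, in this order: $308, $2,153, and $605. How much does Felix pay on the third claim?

Claim 1 ($308): all of it applies to the deductible. Traveler owes $308 (running OOP $308).
Claim 2 ($2,153): entire amount goes to the deductible. Traveler owes $2,153 (running OOP $2,461).
Claim 3 ($605): deductible takes $563, $42 remains; 30% of $42 = $12.60. Traveler owes $575.60 (running OOP $3,036.60).

$575.60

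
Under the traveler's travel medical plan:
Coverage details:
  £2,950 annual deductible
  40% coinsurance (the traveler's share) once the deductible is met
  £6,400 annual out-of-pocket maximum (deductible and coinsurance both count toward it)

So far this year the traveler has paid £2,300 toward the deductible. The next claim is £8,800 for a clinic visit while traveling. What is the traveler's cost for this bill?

Deductible still to meet: £2,950 − £2,300 = £650.
After the £650 deductible portion, £8,800 − £650 = £8,150 is subject to coinsurance.
Traveler's 40% share of £8,150 is £3,260.
Traveler responsibility before any cap: £650 + £3,260 = £3,910.
Cumulative spending £2,300 + £3,910 = £6,210 stays under the £6,400 maximum.

£3,910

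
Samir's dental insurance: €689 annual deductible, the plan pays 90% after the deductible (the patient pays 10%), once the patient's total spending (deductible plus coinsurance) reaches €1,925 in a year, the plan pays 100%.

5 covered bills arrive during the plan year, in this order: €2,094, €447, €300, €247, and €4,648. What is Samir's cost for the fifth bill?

Claim 1 — €2,094: €689 to deductible, leaving €1,405; patient's 10% is €140.50. Cost to patient: €829.50. OOP to date €829.50.
Claim 2 — €447: deductible met; 10% of €447 = €44.70. Cost to patient: €44.70. OOP to date €874.20.
Claim 3 — €300: deductible met; 10% of €300 = €30. Patient owes €30 (running OOP €904.20).
Claim 4 — €247: deductible already satisfied, so patient's share is 10% × €247 = €24.70. Patient pays €24.70; OOP now €928.90.
Claim 5 — €4,648: deductible already satisfied, so patient's share is 10% × €4,648 = €464.80. Patient owes €464.80 (running OOP €1,393.70).

€464.80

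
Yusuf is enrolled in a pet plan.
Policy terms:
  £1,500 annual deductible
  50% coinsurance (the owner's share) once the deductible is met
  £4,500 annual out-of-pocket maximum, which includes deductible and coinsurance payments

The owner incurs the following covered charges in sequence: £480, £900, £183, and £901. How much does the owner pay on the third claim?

£151.50

#1 (£480): fully absorbed by the deductible. Owner pays £480; OOP now £480.
#2 (£900): all of it applies to the deductible. Owner pays £900; OOP now £1,380.
#3 (£183): £120 finishes the deductible; £63 goes to coinsurance; coinsurance £63 × 50% = £31.50. Cost to owner: £151.50. OOP to date £1,531.50.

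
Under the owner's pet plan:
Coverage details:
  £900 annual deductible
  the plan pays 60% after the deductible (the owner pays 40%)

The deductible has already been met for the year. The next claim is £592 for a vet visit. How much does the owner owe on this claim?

With the deductible met, the entire £592 is subject to coinsurance.
Owner's 40% share of £592 is £236.80.

£236.80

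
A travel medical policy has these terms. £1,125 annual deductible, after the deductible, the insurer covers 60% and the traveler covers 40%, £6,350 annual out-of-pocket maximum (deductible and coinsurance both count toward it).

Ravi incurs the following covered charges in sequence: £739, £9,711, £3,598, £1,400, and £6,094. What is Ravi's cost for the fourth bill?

Claim 1 (£739): fully absorbed by the deductible. Cost to traveler: £739. OOP to date £739.
Claim 2 (£9,711): £386 to deductible, leaving £9,325; 40% of £9,325 = £3,730. Cost to traveler: £4,116. OOP to date £4,855.
Claim 3 (£3,598): deductible met; 40% of £3,598 = £1,439.20. Cost to traveler: £1,439.20. OOP to date £6,294.20.
Claim 4 (£1,400): deductible already satisfied, so traveler's share is 40% × £1,400 = £560. That would push OOP to £6,854.20, over the £6,350 cap, so traveler pays £6,350 − £6,294.20 = £55.80.

£55.80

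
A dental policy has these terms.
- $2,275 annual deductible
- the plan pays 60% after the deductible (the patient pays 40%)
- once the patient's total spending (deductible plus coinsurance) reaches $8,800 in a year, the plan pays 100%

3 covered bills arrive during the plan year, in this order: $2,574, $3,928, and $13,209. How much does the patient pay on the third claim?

$4,834.20

Claim 1 ($2,574): deductible takes $2,275, $299 remains; 40% of $299 = $119.60. Cost to patient: $2,394.60. OOP to date $2,394.60.
Claim 2 ($3,928): 40% coinsurance on $3,928 = $1,571.20. Cost to patient: $1,571.20. OOP to date $3,965.80.
Claim 3 ($13,209): deductible met; 40% of $13,209 = $5,283.60. That would push OOP to $9,249.40, over the $8,800 cap, so patient pays $8,800 − $3,965.80 = $4,834.20.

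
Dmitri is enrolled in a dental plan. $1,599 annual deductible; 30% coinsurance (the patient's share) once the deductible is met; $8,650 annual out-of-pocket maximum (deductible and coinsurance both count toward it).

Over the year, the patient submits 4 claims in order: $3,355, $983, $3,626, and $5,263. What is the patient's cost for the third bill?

Bill 1, $3,355: $1,599 to deductible, leaving $1,756; 30% of $1,756 = $526.80. Cost to patient: $2,125.80. OOP to date $2,125.80.
Bill 2, $983: deductible already satisfied, so patient's share is 30% × $983 = $294.90. Patient pays $294.90; OOP now $2,420.70.
Bill 3, $3,626: deductible met; 30% of $3,626 = $1,087.80. Cost to patient: $1,087.80. OOP to date $3,508.50.

$1,087.80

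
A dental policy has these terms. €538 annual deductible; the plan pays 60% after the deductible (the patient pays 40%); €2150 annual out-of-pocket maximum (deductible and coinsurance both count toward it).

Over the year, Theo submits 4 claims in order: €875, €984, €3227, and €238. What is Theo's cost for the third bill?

Claim 1 — €875: €538 finishes the deductible; €337 goes to coinsurance; patient's 40% is €134.80. Cost to patient: €672.80. OOP to date €672.80.
Claim 2 — €984: deductible already satisfied, so patient's share is 40% × €984 = €393.60. Patient owes €393.60 (running OOP €1066.40).
Claim 3 — €3227: 40% coinsurance on €3227 = €1290.80. Adding that to €1066.40 gives €2357.20, past the €2150 cap; patient pays only €2150 − €1066.40 = €1083.60.

€1083.60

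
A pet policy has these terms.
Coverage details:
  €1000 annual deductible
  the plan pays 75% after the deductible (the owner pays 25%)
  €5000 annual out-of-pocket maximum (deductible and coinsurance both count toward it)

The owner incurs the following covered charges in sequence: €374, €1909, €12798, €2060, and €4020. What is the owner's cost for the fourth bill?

€479.75

#1 (€374): fully absorbed by the deductible. Owner pays €374; OOP now €374.
#2 (€1909): €626 to deductible, leaving €1283; 25% of €1283 = €320.75. Owner pays €946.75; OOP now €1320.75.
#3 (€12798): deductible already satisfied, so owner's share is 25% × €12798 = €3199.50. Cost to owner: €3199.50. OOP to date €4520.25.
#4 (€2060): deductible already satisfied, so owner's share is 25% × €2060 = €515. That would push OOP to €5035.25, over the €5000 cap, so owner pays €5000 − €4520.25 = €479.75.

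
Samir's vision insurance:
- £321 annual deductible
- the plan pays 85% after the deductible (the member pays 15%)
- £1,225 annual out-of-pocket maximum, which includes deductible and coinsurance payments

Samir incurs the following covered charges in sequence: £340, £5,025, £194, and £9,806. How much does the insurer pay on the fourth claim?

£9,687.70

Claim 1 (£340): £321 finishes the deductible; £19 goes to coinsurance; 15% of £19 = £2.85. Member pays £323.85; OOP now £323.85. Insurer: £340 − £323.85 = £16.15.
Claim 2 (£5,025): 15% coinsurance on £5,025 = £753.75. Member pays £753.75; OOP now £1,077.60. Insurer: £5,025 − £753.75 = £4,271.25.
Claim 3 (£194): 15% coinsurance on £194 = £29.10. Member owes £29.10 (running OOP £1,106.70). Insurer: £194 − £29.10 = £164.90.
Claim 4 (£9,806): deductible already satisfied, so member's share is 15% × £9,806 = £1,470.90. OOP would hit £2,577.60 > £1,225, so the cap limits the member to £1,225 − £1,106.70 = £118.30. Insurer: £9,806 − £118.30 = £9,687.70.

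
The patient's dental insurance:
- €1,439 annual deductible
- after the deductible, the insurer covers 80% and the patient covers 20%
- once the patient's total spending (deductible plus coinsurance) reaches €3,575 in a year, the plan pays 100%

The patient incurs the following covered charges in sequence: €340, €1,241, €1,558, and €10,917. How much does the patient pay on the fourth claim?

Claim 1 — €340: entire amount goes to the deductible. Cost to patient: €340. OOP to date €340.
Claim 2 — €1,241: €1,099 to deductible, leaving €142; coinsurance €142 × 20% = €28.40. Patient owes €1,127.40 (running OOP €1,467.40).
Claim 3 — €1,558: deductible already satisfied, so patient's share is 20% × €1,558 = €311.60. Patient pays €311.60; OOP now €1,779.
Claim 4 — €10,917: deductible already satisfied, so patient's share is 20% × €10,917 = €2,183.40. That would push OOP to €3,962.40, over the €3,575 cap, so patient pays €3,575 − €1,779 = €1,796.

€1,796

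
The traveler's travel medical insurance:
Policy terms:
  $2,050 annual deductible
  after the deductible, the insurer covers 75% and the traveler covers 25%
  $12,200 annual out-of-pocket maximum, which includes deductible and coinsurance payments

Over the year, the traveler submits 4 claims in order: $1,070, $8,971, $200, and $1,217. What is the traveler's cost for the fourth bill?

Bill 1, $1,070: all of it applies to the deductible. Traveler owes $1,070 (running OOP $1,070).
Bill 2, $8,971: $980 finishes the deductible; $7,991 goes to coinsurance; 25% of $7,991 = $1,997.75. Traveler owes $2,977.75 (running OOP $4,047.75).
Bill 3, $200: deductible met; 25% of $200 = $50. Cost to traveler: $50. OOP to date $4,097.75.
Bill 4, $1,217: 25% coinsurance on $1,217 = $304.25. Traveler pays $304.25; OOP now $4,402.

$304.25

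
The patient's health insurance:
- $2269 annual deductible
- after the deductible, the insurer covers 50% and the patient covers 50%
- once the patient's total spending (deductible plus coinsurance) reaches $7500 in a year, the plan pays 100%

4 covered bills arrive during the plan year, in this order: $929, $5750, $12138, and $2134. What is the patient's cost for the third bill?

Bill 1, $929: entire amount goes to the deductible. Patient owes $929 (running OOP $929).
Bill 2, $5750: $1340 to deductible, leaving $4410; coinsurance $4410 × 50% = $2205. Patient pays $3545; OOP now $4474.
Bill 3, $12138: 50% coinsurance on $12138 = $6069. Adding that to $4474 gives $10543, past the $7500 cap; patient pays only $7500 − $4474 = $3026.

$3026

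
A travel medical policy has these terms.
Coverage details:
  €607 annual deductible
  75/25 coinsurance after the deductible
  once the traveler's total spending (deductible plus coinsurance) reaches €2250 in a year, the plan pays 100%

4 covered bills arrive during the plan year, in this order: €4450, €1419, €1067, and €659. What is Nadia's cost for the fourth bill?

Bill 1, €4450: €607 finishes the deductible; €3843 goes to coinsurance; 25% of €3843 = €960.75. Traveler owes €1567.75 (running OOP €1567.75).
Bill 2, €1419: deductible already satisfied, so traveler's share is 25% × €1419 = €354.75. Traveler owes €354.75 (running OOP €1922.50).
Bill 3, €1067: 25% coinsurance on €1067 = €266.75. Cost to traveler: €266.75. OOP to date €2189.25.
Bill 4, €659: 25% coinsurance on €659 = €164.75. Adding that to €2189.25 gives €2354, past the €2250 cap; traveler pays only €2250 − €2189.25 = €60.75.

€60.75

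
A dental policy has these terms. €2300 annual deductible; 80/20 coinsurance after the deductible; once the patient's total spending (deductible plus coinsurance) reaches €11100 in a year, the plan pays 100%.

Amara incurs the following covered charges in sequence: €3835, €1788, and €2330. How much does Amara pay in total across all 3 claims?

Bill 1, €3835: deductible takes €2300, €1535 remains; patient's 20% is €307. Patient owes €2607 (running OOP €2607).
Bill 2, €1788: deductible already satisfied, so patient's share is 20% × €1788 = €357.60. Cost to patient: €357.60. OOP to date €2964.60.
Bill 3, €2330: deductible already satisfied, so patient's share is 20% × €2330 = €466. Cost to patient: €466. OOP to date €3430.60.
Summing the patient's payments: €2607 + €357.60 + €466 = €3430.60.

€3430.60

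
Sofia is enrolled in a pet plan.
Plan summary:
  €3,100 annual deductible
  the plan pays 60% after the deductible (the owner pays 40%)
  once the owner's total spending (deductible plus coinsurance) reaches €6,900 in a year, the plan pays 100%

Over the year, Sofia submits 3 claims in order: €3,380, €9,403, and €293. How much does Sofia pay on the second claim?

€3,688

Claim 1 — €3,380: deductible takes €3,100, €280 remains; 40% of €280 = €112. Owner pays €3,212; OOP now €3,212.
Claim 2 — €9,403: deductible met; 40% of €9,403 = €3,761.20. That would push OOP to €6,973.20, over the €6,900 cap, so owner pays €6,900 − €3,212 = €3,688.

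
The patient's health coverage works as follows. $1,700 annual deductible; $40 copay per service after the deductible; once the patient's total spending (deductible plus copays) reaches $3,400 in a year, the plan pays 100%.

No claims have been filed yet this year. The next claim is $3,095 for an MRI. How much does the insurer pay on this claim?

$1,355

The full $1,700 deductible is still open; $1,700 of this bill applies to it.
The remaining $1,395 (= $3,095 − $1,700) moves to the copay.
Copay on this service: $40.
So the patient owes $1,700 + $40 = $1,740 before any cap.
Year-to-date out-of-pocket becomes $0 + $1,740 = $1,740, still under the $3,400 maximum, so no cap applies.
Insurer pays the balance: $3,095 − $1,740 = $1,355.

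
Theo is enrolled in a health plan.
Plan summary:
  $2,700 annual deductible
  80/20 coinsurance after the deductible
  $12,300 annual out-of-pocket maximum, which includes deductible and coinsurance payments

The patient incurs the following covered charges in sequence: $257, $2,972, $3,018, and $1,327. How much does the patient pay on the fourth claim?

$265.40

Claim 1 ($257): all of it applies to the deductible. Patient owes $257 (running OOP $257).
Claim 2 ($2,972): deductible takes $2,443, $529 remains; patient's 20% is $105.80. Cost to patient: $2,548.80. OOP to date $2,805.80.
Claim 3 ($3,018): 20% coinsurance on $3,018 = $603.60. Cost to patient: $603.60. OOP to date $3,409.40.
Claim 4 ($1,327): 20% coinsurance on $1,327 = $265.40. Cost to patient: $265.40. OOP to date $3,674.80.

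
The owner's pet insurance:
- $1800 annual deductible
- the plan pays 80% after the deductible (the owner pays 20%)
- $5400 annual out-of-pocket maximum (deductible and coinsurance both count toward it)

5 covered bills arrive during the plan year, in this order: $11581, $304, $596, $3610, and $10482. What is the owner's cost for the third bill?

$119.20

Bill 1, $11581: deductible takes $1800, $9781 remains; owner's 20% is $1956.20. Owner pays $3756.20; OOP now $3756.20.
Bill 2, $304: deductible met; 20% of $304 = $60.80. Owner pays $60.80; OOP now $3817.
Bill 3, $596: 20% coinsurance on $596 = $119.20. Cost to owner: $119.20. OOP to date $3936.20.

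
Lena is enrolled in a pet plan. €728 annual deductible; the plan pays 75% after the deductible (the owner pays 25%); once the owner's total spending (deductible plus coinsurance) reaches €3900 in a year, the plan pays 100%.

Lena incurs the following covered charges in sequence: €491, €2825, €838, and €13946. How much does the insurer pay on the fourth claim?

Bill 1, €491: entire amount goes to the deductible. Cost to owner: €491. OOP to date €491. Plan pays €491 − €491 = €0.
Bill 2, €2825: deductible takes €237, €2588 remains; 25% of €2588 = €647. Cost to owner: €884. OOP to date €1375. Insurer: €2825 − €884 = €1941.
Bill 3, €838: deductible already satisfied, so owner's share is 25% × €838 = €209.50. Cost to owner: €209.50. OOP to date €1584.50. Insurer: €838 − €209.50 = €628.50.
Bill 4, €13946: 25% coinsurance on €13946 = €3486.50. OOP would hit €5071 > €3900, so the cap limits the owner to €3900 − €1584.50 = €2315.50. Plan pays €13946 − €2315.50 = €11630.50.

€11630.50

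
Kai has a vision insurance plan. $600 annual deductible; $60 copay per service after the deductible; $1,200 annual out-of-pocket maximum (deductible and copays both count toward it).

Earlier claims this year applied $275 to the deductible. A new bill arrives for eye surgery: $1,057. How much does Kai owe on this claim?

$385

Remaining deductible: $600 − $275 = $325.
After the $325 deductible portion, $1,057 − $325 = $732 is subject to the copay.
Copay on this service: $60.
That puts the member's cost at $325 + $60 = $385 before any cap.
Cumulative spending $275 + $385 = $660 stays under the $1,200 maximum.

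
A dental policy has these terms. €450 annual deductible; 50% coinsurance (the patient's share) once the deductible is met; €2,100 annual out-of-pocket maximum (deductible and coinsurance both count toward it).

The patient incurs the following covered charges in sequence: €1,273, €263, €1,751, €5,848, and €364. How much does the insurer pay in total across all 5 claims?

Bill 1, €1,273: €450 to deductible, leaving €823; patient's 50% is €411.50. Cost to patient: €861.50. OOP to date €861.50. Plan pays €1,273 − €861.50 = €411.50.
Bill 2, €263: deductible already satisfied, so patient's share is 50% × €263 = €131.50. Patient pays €131.50; OOP now €993. Plan pays €263 − €131.50 = €131.50.
Bill 3, €1,751: 50% coinsurance on €1,751 = €875.50. Patient pays €875.50; OOP now €1,868.50. Plan pays €1,751 − €875.50 = €875.50.
Bill 4, €5,848: 50% coinsurance on €5,848 = €2,924. Adding that to €1,868.50 gives €4,792.50, past the €2,100 cap; patient pays only €2,100 − €1,868.50 = €231.50. Plan pays €5,848 − €231.50 = €5,616.50.
Bill 5, €364: 50% coinsurance on €364 = €182. Adding that to €2,100 gives €2,282, past the €2,100 cap; patient pays only €2,100 − €2,100 = €0. Insurer: €364 − €0 = €364.
Insurer total: €411.50 + €131.50 + €875.50 + €5,616.50 + €364 = €7,399.

€7,399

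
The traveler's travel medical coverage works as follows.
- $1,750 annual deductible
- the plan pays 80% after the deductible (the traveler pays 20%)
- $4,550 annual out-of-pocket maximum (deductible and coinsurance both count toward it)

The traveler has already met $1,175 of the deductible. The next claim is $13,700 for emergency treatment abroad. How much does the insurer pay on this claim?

Remaining deductible: $1,750 − $1,175 = $575.
That leaves $13,700 − $575 = $13,125 for coinsurance.
Coinsurance: $13,125 × 20% = $2,625.
That puts the traveler's cost at $575 + $2,625 = $3,200 before any cap.
Year-to-date out-of-pocket becomes $1,175 + $3,200 = $4,375, still under the $4,550 maximum, so no cap applies.
The plan picks up $13,700 − $3,200 = $10,500.

$10,500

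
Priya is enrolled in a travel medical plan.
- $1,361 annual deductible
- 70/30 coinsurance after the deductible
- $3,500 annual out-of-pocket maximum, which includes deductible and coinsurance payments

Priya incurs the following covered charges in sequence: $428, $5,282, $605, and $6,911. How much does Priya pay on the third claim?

Claim 1 ($428): all of it applies to the deductible. Traveler owes $428 (running OOP $428).
Claim 2 ($5,282): $933 to deductible, leaving $4,349; traveler's 30% is $1,304.70. Cost to traveler: $2,237.70. OOP to date $2,665.70.
Claim 3 ($605): 30% coinsurance on $605 = $181.50. Traveler owes $181.50 (running OOP $2,847.20).

$181.50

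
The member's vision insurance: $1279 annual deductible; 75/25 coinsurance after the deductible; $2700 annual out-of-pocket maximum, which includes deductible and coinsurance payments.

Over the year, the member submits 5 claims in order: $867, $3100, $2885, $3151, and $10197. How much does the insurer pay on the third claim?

Claim 1 ($867): fully absorbed by the deductible. Member owes $867 (running OOP $867). Insurer: $867 − $867 = $0.
Claim 2 ($3100): $412 to deductible, leaving $2688; 25% of $2688 = $672. Member owes $1084 (running OOP $1951). Plan pays $3100 − $1084 = $2016.
Claim 3 ($2885): 25% coinsurance on $2885 = $721.25. Member owes $721.25 (running OOP $2672.25). Insurer: $2885 − $721.25 = $2163.75.

$2163.75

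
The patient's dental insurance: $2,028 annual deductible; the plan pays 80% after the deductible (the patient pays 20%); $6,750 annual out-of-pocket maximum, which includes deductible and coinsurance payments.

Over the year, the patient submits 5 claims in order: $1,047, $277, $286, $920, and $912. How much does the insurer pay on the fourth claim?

Claim 1 — $1,047: fully absorbed by the deductible. Cost to patient: $1,047. OOP to date $1,047. Insurer: $1,047 − $1,047 = $0.
Claim 2 — $277: all of it applies to the deductible. Patient owes $277 (running OOP $1,324). Plan pays $277 − $277 = $0.
Claim 3 — $286: fully absorbed by the deductible. Patient pays $286; OOP now $1,610. Plan pays $286 − $286 = $0.
Claim 4 — $920: $418 to deductible, leaving $502; patient's 20% is $100.40. Patient pays $518.40; OOP now $2,128.40. Insurer: $920 − $518.40 = $401.60.

$401.60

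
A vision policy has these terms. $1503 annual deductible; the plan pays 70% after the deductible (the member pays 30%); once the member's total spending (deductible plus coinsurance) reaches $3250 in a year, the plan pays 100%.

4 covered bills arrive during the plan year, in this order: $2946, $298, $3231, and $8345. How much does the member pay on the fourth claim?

Claim 1 — $2946: $1503 finishes the deductible; $1443 goes to coinsurance; coinsurance $1443 × 30% = $432.90. Member owes $1935.90 (running OOP $1935.90).
Claim 2 — $298: deductible already satisfied, so member's share is 30% × $298 = $89.40. Member pays $89.40; OOP now $2025.30.
Claim 3 — $3231: 30% coinsurance on $3231 = $969.30. Cost to member: $969.30. OOP to date $2994.60.
Claim 4 — $8345: deductible already satisfied, so member's share is 30% × $8345 = $2503.50. OOP would hit $5498.10 > $3250, so the cap limits the member to $3250 − $2994.60 = $255.40.

$255.40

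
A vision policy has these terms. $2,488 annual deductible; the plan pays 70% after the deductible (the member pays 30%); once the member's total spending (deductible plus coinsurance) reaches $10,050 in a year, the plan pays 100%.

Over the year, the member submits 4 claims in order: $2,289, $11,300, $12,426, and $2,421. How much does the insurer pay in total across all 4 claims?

$18,386

Claim 1 ($2,289): all of it applies to the deductible. Member owes $2,289 (running OOP $2,289). Insurer: $2,289 − $2,289 = $0.
Claim 2 ($11,300): deductible takes $199, $11,101 remains; 30% of $11,101 = $3,330.30. Member owes $3,529.30 (running OOP $5,818.30). Insurer: $11,300 − $3,529.30 = $7,770.70.
Claim 3 ($12,426): 30% coinsurance on $12,426 = $3,727.80. Cost to member: $3,727.80. OOP to date $9,546.10. Insurer: $12,426 − $3,727.80 = $8,698.20.
Claim 4 ($2,421): deductible already satisfied, so member's share is 30% × $2,421 = $726.30. OOP would hit $10,272.40 > $10,050, so the cap limits the member to $10,050 − $9,546.10 = $503.90. Insurer: $2,421 − $503.90 = $1,917.10.
Insurer total: $0 + $7,770.70 + $8,698.20 + $1,917.10 = $18,386.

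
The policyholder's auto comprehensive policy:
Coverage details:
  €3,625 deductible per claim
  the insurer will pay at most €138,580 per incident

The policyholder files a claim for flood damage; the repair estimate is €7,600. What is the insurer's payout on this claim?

Less the €3,625 deductible: €7,600 − €3,625 = €3,975.
That's under the €138,580 cap, so the insurer reimburses the full €3,975.

€3,975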